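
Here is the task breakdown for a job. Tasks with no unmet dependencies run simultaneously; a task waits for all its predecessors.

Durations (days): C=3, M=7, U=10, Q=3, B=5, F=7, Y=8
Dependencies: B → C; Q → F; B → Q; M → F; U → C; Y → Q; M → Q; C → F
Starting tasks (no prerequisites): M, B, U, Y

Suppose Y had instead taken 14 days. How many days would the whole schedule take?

The binding path is U→C→F = 10+3+7 = 20; finish at 20 days.
Y is off the critical path — its longest chain is 18 days, giving 2 of slack.
Now Y→Q→F = 14+3+7 = 24 is longest, so the finish becomes 24 days.

24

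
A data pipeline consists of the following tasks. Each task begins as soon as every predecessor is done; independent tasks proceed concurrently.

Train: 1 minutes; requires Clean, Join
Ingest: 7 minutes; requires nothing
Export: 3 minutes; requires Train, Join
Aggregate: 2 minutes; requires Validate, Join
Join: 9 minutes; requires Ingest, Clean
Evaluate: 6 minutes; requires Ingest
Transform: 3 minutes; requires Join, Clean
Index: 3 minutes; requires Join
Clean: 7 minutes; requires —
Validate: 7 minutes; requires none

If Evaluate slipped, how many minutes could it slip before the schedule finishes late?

The longest chain is Ingest→Join→Train→Export = 7+9+1+3 = 20; overall finish 20 minutes.
The longest chain containing Evaluate totals 13 minutes.
So Evaluate can slip 20 − 13 = 7 minutes.

7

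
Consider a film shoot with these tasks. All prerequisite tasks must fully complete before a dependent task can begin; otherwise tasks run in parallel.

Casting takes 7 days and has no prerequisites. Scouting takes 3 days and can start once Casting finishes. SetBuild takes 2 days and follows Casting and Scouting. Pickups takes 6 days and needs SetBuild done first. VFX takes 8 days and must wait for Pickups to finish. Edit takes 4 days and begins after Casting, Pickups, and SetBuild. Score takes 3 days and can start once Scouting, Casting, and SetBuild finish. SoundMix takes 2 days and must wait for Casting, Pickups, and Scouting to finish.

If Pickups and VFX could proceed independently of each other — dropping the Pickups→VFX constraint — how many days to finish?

With the dependency in place, Casting→Scouting→SetBuild→Pickups→VFX = 7+3+2+6+8 = 26 sets the finish at 26 days.
Without Pickups→VFX, VFX's earliest start moves from 18 to 0.
After: Casting→Scouting→SetBuild→Pickups→Edit = 7+3+2+6+4 = 22 → 22 days.

22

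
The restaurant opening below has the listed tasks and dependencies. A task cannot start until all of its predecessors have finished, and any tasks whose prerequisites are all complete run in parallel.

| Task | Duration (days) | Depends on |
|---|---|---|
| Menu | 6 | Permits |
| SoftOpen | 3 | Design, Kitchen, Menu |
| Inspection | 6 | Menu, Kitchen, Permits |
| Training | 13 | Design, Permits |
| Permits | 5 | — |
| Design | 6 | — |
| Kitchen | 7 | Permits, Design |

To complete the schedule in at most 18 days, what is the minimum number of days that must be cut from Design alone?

1

Current finish: 19 days; target: 18.
Design is on every critical path, so each day cut from Design cuts the finish by one (this holds down to a finish of 18).
Need 19 − 18 = 1 day off Design → Design becomes 5 days, finish becomes 18.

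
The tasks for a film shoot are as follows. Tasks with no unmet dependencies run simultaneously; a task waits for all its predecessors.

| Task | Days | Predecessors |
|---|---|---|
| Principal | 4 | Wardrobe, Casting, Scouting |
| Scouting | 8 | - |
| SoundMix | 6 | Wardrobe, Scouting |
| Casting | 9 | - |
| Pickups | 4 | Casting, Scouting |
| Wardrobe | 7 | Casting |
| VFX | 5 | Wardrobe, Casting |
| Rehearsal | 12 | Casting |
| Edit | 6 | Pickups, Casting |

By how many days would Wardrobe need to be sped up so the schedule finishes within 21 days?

1

Current finish: 22 days; target: 21.
Wardrobe is on every critical path, so each day cut from Wardrobe cuts the finish by one (this holds down to a finish of 21).
Need 22 − 21 = 1 day off Wardrobe → Wardrobe becomes 6 days, finish becomes 21.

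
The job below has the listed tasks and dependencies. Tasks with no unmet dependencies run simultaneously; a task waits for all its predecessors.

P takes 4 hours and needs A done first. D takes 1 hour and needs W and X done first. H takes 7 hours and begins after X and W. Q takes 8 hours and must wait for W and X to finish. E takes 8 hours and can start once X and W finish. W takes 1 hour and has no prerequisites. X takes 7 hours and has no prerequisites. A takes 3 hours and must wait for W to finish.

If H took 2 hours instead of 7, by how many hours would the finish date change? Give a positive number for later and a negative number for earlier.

Baseline: X→E = 7+8 = 15 → 15 hours.
The longest path through H is only 14 hours, so H has float 1.
That remains the longest chain; total 15 hours.
Change in finish: 15 − 15 = +0 hours.

0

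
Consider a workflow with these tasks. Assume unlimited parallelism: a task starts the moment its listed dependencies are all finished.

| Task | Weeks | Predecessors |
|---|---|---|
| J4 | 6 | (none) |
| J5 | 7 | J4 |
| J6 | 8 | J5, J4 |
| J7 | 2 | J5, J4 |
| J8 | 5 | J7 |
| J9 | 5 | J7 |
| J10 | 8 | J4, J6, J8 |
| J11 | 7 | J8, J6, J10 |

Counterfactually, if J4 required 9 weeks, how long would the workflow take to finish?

39

The binding path is J4→J5→J6→J10→J11 = 6+7+8+8+7 = 36; finish at 36 weeks.
J4 is on the critical path; changing it to 9 makes that path 39 weeks.
The critical path is still J4→J5→J6→J10→J11; finish is now 39 weeks.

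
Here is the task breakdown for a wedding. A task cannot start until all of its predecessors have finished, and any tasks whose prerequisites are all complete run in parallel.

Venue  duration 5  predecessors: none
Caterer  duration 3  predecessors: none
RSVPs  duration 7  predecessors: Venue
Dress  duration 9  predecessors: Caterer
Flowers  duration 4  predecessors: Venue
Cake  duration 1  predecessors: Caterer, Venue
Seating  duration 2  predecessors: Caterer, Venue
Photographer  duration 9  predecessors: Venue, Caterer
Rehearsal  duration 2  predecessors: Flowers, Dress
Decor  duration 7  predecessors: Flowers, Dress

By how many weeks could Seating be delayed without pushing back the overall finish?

12

Caterer→Dress→Decor = 3+9+7 = 19 sets the makespan at 19 weeks.
Longest path through Seating: 7 weeks (earliest finish 7, latest finish 19).
So Seating can slip 19 − 7 = 12 weeks.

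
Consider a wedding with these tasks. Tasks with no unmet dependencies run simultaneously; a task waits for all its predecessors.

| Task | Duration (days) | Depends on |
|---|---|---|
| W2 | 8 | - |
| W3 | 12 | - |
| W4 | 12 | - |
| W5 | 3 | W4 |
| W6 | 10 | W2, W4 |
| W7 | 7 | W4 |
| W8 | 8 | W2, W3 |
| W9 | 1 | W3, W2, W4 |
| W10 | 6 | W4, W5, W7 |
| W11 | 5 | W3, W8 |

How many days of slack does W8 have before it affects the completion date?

0

The longest chain is W3→W8→W11 = 12+8+5 = 25; overall finish 25 days.
Longest path through W8: 25 days (earliest finish 20, latest finish 20).
So W8 can slip 20 − 20 = 0 days.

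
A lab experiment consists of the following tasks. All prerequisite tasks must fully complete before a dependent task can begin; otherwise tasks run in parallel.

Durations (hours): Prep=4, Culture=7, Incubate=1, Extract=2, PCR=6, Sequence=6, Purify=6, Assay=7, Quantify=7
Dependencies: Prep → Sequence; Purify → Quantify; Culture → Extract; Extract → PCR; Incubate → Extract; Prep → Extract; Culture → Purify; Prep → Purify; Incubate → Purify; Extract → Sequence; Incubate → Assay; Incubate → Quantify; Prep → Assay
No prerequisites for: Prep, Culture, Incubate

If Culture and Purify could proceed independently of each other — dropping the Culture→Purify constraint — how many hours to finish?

Original critical path: Culture→Purify→Quantify = 7+6+7 = 20 ⇒ 20 hours.
Without Culture→Purify, Purify's earliest start moves from 7 to 4.
New critical path: Prep→Purify→Quantify = 4+6+7 = 17 ⇒ 17 hours.

17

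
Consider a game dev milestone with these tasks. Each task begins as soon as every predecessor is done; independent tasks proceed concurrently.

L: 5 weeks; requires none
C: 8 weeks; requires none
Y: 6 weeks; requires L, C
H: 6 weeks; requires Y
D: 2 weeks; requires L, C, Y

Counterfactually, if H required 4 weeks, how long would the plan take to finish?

Critical path before the change: C→Y→H = 8+6+6 = 20 giving 20 weeks.
Since H is critical, the -2 change carries straight to that chain (now 18 weeks).
No other chain overtakes it, so the finish is 18 weeks.

18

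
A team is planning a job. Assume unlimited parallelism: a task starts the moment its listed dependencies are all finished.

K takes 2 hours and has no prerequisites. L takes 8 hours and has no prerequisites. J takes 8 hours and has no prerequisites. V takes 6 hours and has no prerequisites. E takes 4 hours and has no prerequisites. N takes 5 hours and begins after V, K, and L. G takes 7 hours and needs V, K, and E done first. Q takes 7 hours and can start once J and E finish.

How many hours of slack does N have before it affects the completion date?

The longest chain is J→Q = 8+7 = 15; overall finish 15 hours.
The longest chain containing N totals 13 hours.
Slack of N = 10 − 8 = 2 hours.

2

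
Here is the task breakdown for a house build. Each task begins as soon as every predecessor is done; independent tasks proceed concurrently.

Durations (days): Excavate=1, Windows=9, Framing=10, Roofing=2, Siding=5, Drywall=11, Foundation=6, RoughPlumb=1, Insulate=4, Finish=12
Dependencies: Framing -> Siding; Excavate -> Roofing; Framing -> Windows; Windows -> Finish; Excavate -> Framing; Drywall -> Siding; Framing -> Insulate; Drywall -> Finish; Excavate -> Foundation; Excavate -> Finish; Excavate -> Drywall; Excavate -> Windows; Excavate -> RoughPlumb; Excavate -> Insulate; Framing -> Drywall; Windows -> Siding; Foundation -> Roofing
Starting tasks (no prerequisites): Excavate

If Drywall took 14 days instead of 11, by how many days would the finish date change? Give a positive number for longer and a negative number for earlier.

The binding path is Excavate→Framing→Drywall→Finish = 1+10+11+12 = 34; finish at 34 days.
Since Drywall is critical, the +3 change carries straight to that chain (now 37 days).
That remains the longest chain; total 37 days.
Change in finish: 37 − 34 = +3 days.

3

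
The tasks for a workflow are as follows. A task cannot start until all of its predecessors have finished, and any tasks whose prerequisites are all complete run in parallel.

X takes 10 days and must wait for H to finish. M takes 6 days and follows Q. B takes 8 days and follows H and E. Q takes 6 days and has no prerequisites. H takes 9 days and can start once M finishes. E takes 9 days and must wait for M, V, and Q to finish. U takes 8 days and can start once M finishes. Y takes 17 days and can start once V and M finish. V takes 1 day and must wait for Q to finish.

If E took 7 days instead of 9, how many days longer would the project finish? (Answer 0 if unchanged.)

0

The binding path is Q→M→H→X = 6+6+9+10 = 31; finish at 31 days.
The longest path through E is only 29 days, so E has float 2.
No other chain overtakes it, so the finish is 31 days.
Change in finish: 31 − 31 = +0 days.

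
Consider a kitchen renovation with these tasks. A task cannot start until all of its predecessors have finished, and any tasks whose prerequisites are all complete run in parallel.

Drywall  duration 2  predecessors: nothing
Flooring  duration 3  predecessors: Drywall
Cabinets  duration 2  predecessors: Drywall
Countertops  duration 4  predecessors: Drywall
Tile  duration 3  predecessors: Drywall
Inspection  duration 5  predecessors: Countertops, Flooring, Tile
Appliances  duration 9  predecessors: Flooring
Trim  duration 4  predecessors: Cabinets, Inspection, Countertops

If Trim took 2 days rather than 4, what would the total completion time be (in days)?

14

Baseline: Drywall→Countertops→Inspection→Trim = 2+4+5+4 = 15 → 15 days.
Trim is on the critical path; changing it to 2 makes that path 13 days.
Now Drywall→Flooring→Appliances = 2+3+9 = 14 is longest, so the finish becomes 14 days.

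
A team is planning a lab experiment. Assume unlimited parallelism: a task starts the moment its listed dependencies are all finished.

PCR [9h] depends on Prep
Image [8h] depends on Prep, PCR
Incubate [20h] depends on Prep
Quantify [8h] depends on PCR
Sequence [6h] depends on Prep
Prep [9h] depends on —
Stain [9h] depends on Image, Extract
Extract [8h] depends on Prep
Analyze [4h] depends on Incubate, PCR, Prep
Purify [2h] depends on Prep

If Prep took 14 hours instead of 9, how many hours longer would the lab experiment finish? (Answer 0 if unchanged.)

5

Critical path before the change: Prep→PCR→Image→Stain = 9+9+8+9 = 35 giving 35 hours.
Prep is on the critical path; changing it to 14 makes that path 40 hours.
The critical path is still Prep→PCR→Image→Stain; finish is now 40 hours.
Change in finish: 40 − 35 = +5 hours.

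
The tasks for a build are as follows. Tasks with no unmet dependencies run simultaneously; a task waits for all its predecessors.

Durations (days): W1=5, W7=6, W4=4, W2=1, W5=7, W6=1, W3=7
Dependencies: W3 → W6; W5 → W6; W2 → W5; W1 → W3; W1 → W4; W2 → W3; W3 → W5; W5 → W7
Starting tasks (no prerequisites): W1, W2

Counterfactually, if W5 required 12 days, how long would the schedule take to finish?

30

Critical path before the change: W1→W3→W5→W7 = 5+7+7+6 = 25 giving 25 days.
W5 is on the critical path; changing it to 12 makes that path 30 days.
No other chain overtakes it, so the finish is 30 days.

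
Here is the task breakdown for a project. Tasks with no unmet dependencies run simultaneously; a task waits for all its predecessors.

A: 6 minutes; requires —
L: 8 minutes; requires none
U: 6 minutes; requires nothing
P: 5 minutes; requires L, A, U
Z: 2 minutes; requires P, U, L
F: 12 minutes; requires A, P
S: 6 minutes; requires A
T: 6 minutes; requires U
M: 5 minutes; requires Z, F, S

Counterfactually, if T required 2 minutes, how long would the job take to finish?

30

Critical path before the change: L→P→F→M = 8+5+12+5 = 30 giving 30 minutes.
The longest path through T is only 12 minutes, so T has float 18.
No other chain overtakes it, so the finish is 30 minutes.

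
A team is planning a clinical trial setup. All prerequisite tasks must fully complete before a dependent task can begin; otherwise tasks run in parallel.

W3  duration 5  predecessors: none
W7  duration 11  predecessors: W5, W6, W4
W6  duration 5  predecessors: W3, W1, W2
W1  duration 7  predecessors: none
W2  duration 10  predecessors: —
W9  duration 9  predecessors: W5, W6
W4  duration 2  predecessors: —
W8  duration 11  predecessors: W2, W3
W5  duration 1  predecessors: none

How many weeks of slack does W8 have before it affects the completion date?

W2→W6→W7 = 10+5+11 = 26 sets the makespan at 26 weeks.
Longest path through W8: 21 weeks (earliest finish 21, latest finish 26).
So W8 can slip 26 − 21 = 5 weeks.

5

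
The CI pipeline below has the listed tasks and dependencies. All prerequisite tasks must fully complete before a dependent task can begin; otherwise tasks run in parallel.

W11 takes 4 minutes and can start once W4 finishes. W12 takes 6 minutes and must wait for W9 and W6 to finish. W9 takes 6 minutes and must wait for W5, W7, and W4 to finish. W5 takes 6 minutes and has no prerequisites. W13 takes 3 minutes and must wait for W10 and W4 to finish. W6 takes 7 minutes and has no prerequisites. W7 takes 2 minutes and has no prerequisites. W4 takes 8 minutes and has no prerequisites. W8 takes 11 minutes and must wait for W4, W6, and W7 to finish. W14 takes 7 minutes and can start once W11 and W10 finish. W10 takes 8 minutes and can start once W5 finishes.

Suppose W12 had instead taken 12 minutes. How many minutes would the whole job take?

Baseline: W5→W10→W14 = 6+8+7 = 21 → 21 minutes.
The longest path through W12 is only 20 minutes, so W12 has float 1.
The binding chain switches to W4→W9→W12 = 8+6+12 = 26; finish 26 minutes.

26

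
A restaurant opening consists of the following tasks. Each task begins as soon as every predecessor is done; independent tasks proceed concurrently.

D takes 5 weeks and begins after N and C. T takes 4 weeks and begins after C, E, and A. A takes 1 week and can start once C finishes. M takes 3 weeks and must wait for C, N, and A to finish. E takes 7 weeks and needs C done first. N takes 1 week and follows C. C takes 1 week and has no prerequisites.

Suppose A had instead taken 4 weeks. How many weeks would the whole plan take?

12

Critical path before the change: C→E→T = 1+7+4 = 12 giving 12 weeks.
A has 6 weeks of float (longest path through it is 6).
The critical path is still C→E→T; finish is now 12 weeks.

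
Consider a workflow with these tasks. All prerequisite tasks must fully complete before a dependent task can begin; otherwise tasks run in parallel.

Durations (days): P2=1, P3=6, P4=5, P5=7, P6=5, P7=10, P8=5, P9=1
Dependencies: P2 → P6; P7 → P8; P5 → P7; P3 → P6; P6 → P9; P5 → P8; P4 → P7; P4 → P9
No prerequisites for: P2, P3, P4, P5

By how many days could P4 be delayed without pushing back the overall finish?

The longest chain is P5→P7→P8 = 7+10+5 = 22; overall finish 22 days.
The longest chain containing P4 totals 20 days.
So P4 can slip 7 − 5 = 2 days.

2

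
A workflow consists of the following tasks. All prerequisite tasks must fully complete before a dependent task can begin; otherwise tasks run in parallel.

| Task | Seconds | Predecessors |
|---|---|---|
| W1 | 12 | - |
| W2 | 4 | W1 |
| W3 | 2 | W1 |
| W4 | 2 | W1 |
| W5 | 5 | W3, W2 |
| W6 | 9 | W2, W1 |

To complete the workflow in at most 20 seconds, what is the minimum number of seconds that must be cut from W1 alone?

5

Current finish: 25 seconds; target: 20.
W1 is on every critical path, so each second cut from W1 cuts the finish by one (this holds down to a finish of 14).
Need 25 − 20 = 5 seconds off W1 → W1 becomes 7 seconds, finish becomes 20.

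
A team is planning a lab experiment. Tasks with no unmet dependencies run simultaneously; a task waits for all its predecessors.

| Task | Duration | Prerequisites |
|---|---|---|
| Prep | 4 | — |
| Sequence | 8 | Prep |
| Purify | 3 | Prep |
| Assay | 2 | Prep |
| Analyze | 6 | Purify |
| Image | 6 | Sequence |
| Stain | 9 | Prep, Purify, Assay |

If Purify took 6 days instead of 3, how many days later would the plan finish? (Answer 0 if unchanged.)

The binding path is Prep→Sequence→Image = 4+8+6 = 18; finish at 18 days.
Purify is off the critical path — its longest chain is 16 days, giving 2 of slack.
The binding chain switches to Prep→Purify→Stain = 4+6+9 = 19; finish 19 days.
Change in finish: 19 − 18 = +1 days.

1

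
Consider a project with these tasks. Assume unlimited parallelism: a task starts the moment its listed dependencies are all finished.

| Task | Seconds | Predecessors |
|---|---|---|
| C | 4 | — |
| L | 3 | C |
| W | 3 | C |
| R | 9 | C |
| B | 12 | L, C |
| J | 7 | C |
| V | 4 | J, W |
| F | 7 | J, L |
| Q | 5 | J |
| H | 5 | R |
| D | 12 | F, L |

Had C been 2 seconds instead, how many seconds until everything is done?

Actual critical path: C→J→F→D = 4+7+7+12 = 30 ⇒ 30 seconds.
C is on the critical path; changing it to 2 makes that path 28 seconds.
No other chain overtakes it, so the finish is 28 seconds.

28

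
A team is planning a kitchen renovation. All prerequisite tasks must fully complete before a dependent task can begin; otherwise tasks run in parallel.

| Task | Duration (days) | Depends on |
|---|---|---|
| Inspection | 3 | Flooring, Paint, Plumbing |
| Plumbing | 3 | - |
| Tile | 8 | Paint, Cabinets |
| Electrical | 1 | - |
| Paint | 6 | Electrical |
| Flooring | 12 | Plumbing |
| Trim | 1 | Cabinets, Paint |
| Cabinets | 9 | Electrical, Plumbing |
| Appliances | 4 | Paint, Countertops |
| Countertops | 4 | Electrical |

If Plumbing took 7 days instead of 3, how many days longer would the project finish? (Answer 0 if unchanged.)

Critical path before the change: Plumbing→Cabinets→Tile = 3+9+8 = 20 giving 20 days.
Plumbing lies on that path, so at 7 days the path becomes 24 days.
No other chain overtakes it, so the finish is 24 days.
Change in finish: 24 − 20 = +4 days.

4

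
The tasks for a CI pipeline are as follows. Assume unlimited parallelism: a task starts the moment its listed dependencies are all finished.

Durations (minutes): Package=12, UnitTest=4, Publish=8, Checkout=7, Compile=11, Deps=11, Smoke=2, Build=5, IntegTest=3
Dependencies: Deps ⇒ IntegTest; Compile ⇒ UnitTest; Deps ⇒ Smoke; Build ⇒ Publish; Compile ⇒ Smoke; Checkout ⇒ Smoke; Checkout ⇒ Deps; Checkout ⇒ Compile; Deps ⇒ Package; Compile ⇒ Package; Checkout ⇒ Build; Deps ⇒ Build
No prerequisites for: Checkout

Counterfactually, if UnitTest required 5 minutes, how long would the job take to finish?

Actual critical path: Checkout→Deps→Build→Publish = 7+11+5+8 = 31 ⇒ 31 minutes.
UnitTest is off the critical path — its longest chain is 22 minutes, giving 9 of slack.
That remains the longest chain; total 31 minutes.

31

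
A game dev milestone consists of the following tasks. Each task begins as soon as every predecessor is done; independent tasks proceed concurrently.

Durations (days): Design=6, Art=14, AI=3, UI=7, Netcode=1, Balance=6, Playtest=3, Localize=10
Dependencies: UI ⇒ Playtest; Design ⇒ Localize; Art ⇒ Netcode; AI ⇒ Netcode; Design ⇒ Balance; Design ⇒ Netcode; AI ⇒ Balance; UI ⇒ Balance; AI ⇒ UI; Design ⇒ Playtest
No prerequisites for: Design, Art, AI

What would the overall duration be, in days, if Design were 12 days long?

22

The binding path is Design→Localize = 6+10 = 16; finish at 16 days.
Design lies on that path, so at 12 days the path becomes 22 days.
No other chain overtakes it, so the finish is 22 days.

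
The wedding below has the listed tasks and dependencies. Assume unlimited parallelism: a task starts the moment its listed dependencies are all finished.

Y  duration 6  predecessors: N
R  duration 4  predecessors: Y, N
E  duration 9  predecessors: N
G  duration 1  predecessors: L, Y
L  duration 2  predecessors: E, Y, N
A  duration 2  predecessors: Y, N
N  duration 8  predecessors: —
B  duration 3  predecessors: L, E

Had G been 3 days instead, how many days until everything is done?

22

Critical path before the change: N→E→L→B = 8+9+2+3 = 22 giving 22 days.
G has 2 days of float (longest path through it is 20).
New critical path: N→E→L→G = 8+9+2+3 = 22 ⇒ 22 days.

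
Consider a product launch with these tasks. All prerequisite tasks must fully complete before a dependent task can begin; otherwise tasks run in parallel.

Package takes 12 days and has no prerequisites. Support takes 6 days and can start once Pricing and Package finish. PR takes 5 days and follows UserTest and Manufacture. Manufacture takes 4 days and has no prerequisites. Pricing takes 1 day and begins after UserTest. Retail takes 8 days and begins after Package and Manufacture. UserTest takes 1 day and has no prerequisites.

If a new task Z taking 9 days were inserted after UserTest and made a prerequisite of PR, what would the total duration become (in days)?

20

Originally the plan takes 20 days.
With Z inserted, PR now waits for max(UserTest, Manufacture, Z).
New critical path: Package→Retail = 12+8 = 20 ⇒ 20 days.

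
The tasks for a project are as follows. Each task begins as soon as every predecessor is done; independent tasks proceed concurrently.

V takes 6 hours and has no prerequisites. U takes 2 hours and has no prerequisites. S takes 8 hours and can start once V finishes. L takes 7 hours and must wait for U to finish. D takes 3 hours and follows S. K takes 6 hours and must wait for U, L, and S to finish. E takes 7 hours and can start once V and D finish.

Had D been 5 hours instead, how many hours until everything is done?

26

Actual critical path: V→S→D→E = 6+8+3+7 = 24 ⇒ 24 hours.
D lies on that path, so at 5 hours the path becomes 26 hours.
That remains the longest chain; total 26 hours.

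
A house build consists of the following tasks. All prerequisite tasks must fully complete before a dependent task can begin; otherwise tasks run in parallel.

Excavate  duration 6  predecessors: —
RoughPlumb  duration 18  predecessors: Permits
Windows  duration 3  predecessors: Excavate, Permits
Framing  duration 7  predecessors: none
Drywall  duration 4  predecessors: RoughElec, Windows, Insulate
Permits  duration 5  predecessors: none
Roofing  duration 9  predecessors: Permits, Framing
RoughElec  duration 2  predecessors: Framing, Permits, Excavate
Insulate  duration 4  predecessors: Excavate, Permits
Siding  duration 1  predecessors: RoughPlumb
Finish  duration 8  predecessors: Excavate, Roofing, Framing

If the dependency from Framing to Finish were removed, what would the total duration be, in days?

24

Original critical path: Permits→RoughPlumb→Siding = 5+18+1 = 24 ⇒ 24 days.
Dropping Framing→Finish doesn't change Finish's earliest start (16); another predecessor still binds.
New critical path: Permits→RoughPlumb→Siding = 5+18+1 = 24 ⇒ 24 days.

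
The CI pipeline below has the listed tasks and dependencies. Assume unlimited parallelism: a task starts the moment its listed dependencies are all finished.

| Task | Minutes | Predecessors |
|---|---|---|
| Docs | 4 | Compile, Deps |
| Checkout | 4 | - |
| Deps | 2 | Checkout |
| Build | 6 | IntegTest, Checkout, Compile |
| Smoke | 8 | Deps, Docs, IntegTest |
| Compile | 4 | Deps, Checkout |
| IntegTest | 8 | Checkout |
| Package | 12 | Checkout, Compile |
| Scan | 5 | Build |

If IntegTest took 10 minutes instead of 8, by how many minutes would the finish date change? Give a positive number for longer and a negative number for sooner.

Critical path before the change: Checkout→IntegTest→Build→Scan = 4+8+6+5 = 23 giving 23 minutes.
IntegTest is on the critical path; changing it to 10 makes that path 25 minutes.
That remains the longest chain; total 25 minutes.
Change in finish: 25 − 23 = +2 minutes.

2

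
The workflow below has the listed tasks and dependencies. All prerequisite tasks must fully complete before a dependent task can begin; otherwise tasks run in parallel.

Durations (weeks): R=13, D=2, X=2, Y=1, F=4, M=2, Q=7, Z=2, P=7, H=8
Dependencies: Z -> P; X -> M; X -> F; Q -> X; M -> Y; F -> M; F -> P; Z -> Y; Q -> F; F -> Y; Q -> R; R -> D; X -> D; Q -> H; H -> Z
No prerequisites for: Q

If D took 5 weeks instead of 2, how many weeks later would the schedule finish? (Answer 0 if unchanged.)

1

As given, the longest chain is Q→H→Z→P = 7+8+2+7 = 24, so the finish is 24 weeks.
D has 2 weeks of float (longest path through it is 22).
New critical path: Q→R→D = 7+13+5 = 25 ⇒ 25 weeks.
Change in finish: 25 − 24 = +1 weeks.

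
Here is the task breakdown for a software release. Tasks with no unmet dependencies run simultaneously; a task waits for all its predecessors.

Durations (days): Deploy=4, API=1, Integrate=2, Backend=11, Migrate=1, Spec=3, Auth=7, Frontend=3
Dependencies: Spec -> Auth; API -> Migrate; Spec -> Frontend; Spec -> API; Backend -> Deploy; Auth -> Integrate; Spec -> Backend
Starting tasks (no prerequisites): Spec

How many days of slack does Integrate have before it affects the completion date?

6

The longest chain is Spec→Backend→Deploy = 3+11+4 = 18; overall finish 18 days.
Longest path through Integrate: 12 days (earliest finish 12, latest finish 18).
Float = 18 − 12 = 6.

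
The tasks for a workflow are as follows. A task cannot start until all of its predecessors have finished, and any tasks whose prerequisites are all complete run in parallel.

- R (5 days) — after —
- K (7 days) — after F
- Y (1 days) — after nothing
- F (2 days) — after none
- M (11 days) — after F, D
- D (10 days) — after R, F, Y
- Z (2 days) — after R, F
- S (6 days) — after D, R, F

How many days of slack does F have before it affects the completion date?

R→D→M = 5+10+11 = 26 sets the makespan at 26 days.
F finishes as early as 2 and must finish by 5.
So F can slip 5 − 2 = 3 days.

3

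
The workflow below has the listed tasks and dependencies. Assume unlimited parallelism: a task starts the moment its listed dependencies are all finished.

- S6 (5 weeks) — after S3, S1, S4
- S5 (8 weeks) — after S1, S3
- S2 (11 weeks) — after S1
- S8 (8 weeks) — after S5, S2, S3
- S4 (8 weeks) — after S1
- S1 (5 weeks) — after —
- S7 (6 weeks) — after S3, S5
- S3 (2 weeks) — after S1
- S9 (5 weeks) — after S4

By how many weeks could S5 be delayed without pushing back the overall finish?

The longest chain is S1→S2→S8 = 5+11+8 = 24; overall finish 24 weeks.
Longest path through S5: 23 weeks (earliest finish 15, latest finish 16).
Slack of S5 = 8 − 7 = 1 week.

1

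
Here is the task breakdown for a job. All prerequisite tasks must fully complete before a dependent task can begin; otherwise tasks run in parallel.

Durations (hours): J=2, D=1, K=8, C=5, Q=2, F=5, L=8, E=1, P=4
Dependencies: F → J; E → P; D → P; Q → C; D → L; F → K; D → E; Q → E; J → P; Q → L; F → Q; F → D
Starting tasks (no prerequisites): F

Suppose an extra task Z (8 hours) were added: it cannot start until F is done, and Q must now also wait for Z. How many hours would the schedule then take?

23

Originally the schedule takes 15 hours.
With Z inserted, Q now waits for max(F, Z).
New critical path: F→Z→Q→L = 5+8+2+8 = 23 ⇒ 23 hours.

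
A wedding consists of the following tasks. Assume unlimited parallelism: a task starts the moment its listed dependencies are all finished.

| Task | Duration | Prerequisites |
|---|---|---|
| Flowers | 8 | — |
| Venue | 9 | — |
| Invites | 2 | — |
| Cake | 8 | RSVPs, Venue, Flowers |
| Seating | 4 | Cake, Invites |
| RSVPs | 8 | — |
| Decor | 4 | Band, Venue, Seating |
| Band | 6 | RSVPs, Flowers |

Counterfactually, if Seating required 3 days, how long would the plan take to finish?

Critical path before the change: Venue→Cake→Seating→Decor = 9+8+4+4 = 25 giving 25 days.
Seating lies on that path, so at 3 days the path becomes 24 days.
That remains the longest chain; total 24 days.

24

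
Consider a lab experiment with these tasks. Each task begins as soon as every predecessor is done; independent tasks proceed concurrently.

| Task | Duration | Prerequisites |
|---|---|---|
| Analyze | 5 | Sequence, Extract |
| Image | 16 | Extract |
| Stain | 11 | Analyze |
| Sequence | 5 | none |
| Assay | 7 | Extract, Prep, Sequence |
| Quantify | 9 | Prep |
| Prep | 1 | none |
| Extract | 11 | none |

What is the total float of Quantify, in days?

17

The longest chain is Extract→Analyze→Stain = 11+5+11 = 27; overall finish 27 days.
The longest chain containing Quantify totals 10 days.
So Quantify can slip 27 − 10 = 17 days.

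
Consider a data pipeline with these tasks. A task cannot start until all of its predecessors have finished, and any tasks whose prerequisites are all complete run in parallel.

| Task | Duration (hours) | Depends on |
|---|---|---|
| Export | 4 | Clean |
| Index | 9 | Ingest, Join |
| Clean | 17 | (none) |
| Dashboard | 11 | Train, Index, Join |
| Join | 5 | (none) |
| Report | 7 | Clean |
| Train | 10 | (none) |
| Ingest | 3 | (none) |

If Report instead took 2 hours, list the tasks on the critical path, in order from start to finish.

Critical path before the change: Join→Index→Dashboard = 5+9+11 = 25 giving 25 hours.
Report has 1 hour of float (longest path through it is 24).
That remains the longest chain; total 25 hours.

Join, Index, Dashboard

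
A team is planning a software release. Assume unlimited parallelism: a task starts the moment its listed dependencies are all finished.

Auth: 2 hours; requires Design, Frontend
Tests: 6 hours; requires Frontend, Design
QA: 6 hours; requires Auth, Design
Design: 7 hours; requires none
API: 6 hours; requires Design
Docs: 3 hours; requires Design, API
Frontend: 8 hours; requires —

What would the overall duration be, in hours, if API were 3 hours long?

The binding path is Design→API→Docs = 7+6+3 = 16; finish at 16 hours.
Since API is critical, the -3 change carries straight to that chain (now 13 hours).
Now Frontend→Auth→QA = 8+2+6 = 16 is longest, so the finish becomes 16 hours.

16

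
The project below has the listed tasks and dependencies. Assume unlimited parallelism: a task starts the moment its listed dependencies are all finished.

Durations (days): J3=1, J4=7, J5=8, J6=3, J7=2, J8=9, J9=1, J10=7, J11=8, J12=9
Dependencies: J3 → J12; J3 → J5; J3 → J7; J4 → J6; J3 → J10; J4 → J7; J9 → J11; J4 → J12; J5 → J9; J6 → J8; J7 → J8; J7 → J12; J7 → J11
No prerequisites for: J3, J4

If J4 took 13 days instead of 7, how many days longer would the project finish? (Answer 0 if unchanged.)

6

As given, the longest chain is J4→J6→J8 = 7+3+9 = 19, so the finish is 19 days.
J4 lies on that path, so at 13 days the path becomes 25 days.
That remains the longest chain; total 25 days.
Change in finish: 25 − 19 = +6 days.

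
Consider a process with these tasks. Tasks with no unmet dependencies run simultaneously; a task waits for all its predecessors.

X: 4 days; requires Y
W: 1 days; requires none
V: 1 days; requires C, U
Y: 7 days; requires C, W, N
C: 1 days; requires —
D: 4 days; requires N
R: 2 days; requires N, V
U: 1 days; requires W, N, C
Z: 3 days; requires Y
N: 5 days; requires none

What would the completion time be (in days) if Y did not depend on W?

Before: longest chain N→Y→X = 5+7+4 = 16, finish 16.
Dropping W→Y doesn't change Y's earliest start (5); another predecessor still binds.
After: N→Y→X = 5+7+4 = 16 → 16 days.

16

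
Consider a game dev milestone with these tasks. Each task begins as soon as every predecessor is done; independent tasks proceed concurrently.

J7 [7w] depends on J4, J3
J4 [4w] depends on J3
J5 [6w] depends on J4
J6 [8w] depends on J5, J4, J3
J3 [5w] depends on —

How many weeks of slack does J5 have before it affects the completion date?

The longest chain is J3→J4→J5→J6 = 5+4+6+8 = 23; overall finish 23 weeks.
The longest chain containing J5 totals 23 weeks.
Slack of J5 = 9 − 9 = 0 weeks.

0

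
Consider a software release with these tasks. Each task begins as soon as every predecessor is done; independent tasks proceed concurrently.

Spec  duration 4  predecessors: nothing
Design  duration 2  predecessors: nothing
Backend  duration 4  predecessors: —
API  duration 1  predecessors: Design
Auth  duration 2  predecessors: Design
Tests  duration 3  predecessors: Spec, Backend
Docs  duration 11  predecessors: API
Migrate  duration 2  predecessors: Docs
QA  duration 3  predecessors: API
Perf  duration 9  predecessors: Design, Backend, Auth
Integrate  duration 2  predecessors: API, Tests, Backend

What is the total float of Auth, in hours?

3

Critical path: Design→API→Docs→Migrate = 2+1+11+2 = 16, so the finish is 16 hours.
Auth finishes as early as 4 and must finish by 7.
Slack of Auth = 5 − 2 = 3 hours.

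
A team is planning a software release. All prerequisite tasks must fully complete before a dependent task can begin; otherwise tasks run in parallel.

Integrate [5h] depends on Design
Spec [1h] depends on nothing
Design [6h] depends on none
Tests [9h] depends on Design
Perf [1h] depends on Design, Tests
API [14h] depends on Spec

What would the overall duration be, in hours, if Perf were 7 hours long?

22

The binding path is Design→Tests→Perf = 6+9+1 = 16; finish at 16 hours.
Perf is on the critical path; changing it to 7 makes that path 22 hours.
The critical path is still Design→Tests→Perf; finish is now 22 hours.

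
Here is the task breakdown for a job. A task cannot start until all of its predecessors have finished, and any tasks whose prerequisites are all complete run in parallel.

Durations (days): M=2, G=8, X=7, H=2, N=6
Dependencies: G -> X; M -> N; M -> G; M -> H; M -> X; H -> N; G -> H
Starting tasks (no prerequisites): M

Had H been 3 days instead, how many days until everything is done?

Baseline: M→G→H→N = 2+8+2+6 = 18 → 18 days.
H is on the critical path; changing it to 3 makes that path 19 days.
No other chain overtakes it, so the finish is 19 days.

19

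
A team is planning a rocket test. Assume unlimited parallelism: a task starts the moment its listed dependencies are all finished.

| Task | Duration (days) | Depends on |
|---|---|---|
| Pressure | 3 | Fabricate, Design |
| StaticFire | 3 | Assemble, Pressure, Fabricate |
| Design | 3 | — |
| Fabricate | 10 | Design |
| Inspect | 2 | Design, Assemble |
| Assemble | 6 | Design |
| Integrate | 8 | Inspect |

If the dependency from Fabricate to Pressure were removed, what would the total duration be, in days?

19

Original critical path: Design→Fabricate→Pressure→StaticFire = 3+10+3+3 = 19 ⇒ 19 days.
Without Fabricate→Pressure, Pressure's earliest start moves from 13 to 3.
The longest chain is now Design→Assemble→Inspect→Integrate = 3+6+2+8 = 19, so the project takes 19 days.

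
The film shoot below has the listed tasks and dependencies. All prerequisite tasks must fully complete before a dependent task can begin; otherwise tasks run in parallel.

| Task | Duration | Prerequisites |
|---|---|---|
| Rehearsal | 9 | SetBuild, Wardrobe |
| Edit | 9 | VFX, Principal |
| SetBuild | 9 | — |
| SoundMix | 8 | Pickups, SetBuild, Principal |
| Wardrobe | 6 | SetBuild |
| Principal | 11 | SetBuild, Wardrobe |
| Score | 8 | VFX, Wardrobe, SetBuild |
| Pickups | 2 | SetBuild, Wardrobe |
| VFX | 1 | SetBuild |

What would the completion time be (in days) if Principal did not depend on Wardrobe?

29

Before: longest chain SetBuild→Wardrobe→Principal→Edit = 9+6+11+9 = 35, finish 35.
Without Wardrobe→Principal, Principal's earliest start moves from 15 to 9.
The longest chain is now SetBuild→Principal→Edit = 9+11+9 = 29, so the schedule takes 29 days.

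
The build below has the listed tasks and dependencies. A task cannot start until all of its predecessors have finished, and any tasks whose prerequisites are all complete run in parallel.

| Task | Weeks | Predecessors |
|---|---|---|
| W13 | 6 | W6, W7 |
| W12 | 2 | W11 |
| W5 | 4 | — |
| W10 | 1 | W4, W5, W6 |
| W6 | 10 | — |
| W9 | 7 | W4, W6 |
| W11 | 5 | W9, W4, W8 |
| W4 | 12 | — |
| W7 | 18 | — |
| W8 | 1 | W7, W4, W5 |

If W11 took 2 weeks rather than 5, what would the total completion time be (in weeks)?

The binding path is W4→W9→W11→W12 = 12+7+5+2 = 26; finish at 26 weeks.
Since W11 is critical, the -3 change carries straight to that chain (now 23 weeks).
The binding chain switches to W7→W13 = 18+6 = 24; finish 24 weeks.

24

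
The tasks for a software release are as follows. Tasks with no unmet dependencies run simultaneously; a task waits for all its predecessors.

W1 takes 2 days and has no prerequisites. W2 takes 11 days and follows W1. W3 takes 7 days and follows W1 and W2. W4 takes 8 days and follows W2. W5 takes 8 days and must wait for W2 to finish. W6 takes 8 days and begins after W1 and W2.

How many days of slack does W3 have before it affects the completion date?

The longest chain is W1→W2→W4 = 2+11+8 = 21; overall finish 21 days.
Longest path through W3: 20 days (earliest finish 20, latest finish 21).
Slack of W3 = 14 − 13 = 1 day.

1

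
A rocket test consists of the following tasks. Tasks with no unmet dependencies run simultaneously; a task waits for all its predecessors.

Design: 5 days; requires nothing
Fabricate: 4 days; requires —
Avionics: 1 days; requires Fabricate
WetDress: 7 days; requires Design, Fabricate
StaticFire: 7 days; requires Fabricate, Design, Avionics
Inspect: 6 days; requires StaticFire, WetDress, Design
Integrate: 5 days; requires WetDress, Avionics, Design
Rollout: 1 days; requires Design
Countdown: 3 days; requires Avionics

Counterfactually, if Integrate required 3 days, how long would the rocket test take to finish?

18

Critical path before the change: Design→WetDress→Inspect = 5+7+6 = 18 giving 18 days.
Integrate has 1 day of float (longest path through it is 17).
No other chain overtakes it, so the finish is 18 days.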